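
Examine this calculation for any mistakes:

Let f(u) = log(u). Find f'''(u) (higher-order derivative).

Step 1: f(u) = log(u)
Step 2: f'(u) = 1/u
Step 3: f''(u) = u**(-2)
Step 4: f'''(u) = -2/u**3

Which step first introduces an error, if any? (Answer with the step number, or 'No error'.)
Step 3

Step 3 is incorrect due to a sign flip.
The step shows: u**(-2)
The correct value should be: -1/u**2

Explanation: The sign of the whole expression was flipped: the term -1/u**2 was incorrectly written as u**(-2)
The later steps are derived from this incorrect expression, so the error originates in Step 3.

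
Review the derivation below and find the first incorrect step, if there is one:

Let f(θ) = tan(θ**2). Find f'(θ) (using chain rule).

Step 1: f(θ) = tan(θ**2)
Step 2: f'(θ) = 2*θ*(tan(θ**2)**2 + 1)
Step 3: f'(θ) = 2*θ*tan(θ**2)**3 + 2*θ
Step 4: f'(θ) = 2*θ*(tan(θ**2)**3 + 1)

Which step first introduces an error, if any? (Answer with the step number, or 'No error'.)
Step 3

Step 3 is incorrect due to a wrong exponent.
The step shows: 2*θ*tan(θ**2)**3 + 2*θ
The correct value should be: 2*θ*tan(θ**2)**2 + 2*θ

Explanation: The exponent 2 on tan(θ**2) was incorrectly written as 3: the term 2*θ*tan(θ**2)**2 was incorrectly written as 2*θ*tan(θ**2)**3
The later steps are derived from this incorrect expression, so the error originates in Step 3.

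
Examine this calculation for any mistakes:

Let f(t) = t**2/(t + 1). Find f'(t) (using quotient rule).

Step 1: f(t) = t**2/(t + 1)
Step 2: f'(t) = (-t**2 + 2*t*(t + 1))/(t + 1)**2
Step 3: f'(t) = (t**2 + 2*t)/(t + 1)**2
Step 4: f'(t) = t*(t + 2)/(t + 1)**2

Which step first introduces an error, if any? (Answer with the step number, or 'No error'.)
No error

All steps in this derivation are correct.
The final answer f'(t) = t*(t + 2)/(t + 1)**2 is valid.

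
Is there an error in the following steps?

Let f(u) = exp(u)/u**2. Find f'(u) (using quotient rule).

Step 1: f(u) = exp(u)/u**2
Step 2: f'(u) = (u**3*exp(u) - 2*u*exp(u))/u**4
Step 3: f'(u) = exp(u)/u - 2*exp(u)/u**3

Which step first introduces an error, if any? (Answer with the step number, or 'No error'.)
Step 2

Step 2 is incorrect due to a wrong exponent.
The step shows: (u**3*exp(u) - 2*u*exp(u))/u**4
The correct value should be: (u**2*exp(u) - 2*u*exp(u))/u**4

Explanation: The exponent 2 on u was incorrectly written as 3: the term (u**2*exp(u) - 2*u*exp(u))/u**4 was incorrectly written as (u**3*exp(u) - 2*u*exp(u))/u**4
The later steps are derived from this incorrect expression, so the error originates in Step 2.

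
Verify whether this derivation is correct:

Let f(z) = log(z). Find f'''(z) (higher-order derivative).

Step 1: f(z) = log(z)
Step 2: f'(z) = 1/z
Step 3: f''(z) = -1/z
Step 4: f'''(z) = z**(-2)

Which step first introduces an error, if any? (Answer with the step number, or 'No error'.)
Step 3

Step 3 is incorrect due to a wrong exponent.
The step shows: -1/z
The correct value should be: -1/z**2

Explanation: The exponent -2 on z was incorrectly written as -1: the term -1/z**2 was incorrectly written as -1/z
The later steps are derived from this incorrect expression, so the error originates in Step 3.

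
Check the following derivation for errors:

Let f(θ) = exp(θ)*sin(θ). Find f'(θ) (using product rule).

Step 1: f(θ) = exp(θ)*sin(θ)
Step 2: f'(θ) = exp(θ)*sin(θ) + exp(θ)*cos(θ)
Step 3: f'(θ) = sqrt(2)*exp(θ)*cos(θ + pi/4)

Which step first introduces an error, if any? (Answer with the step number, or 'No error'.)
Step 3

Step 3 is incorrect due to a wrong trig function.
The step shows: sqrt(2)*exp(θ)*cos(θ + pi/4)
The correct value should be: sqrt(2)*exp(θ)*sin(θ + pi/4)

Explanation: sin(θ + pi/4) was incorrectly written as cos(θ + pi/4): the term sqrt(2)*exp(θ)*sin(θ + pi/4) was incorrectly written as sqrt(2)*exp(θ)*cos(θ + pi/4)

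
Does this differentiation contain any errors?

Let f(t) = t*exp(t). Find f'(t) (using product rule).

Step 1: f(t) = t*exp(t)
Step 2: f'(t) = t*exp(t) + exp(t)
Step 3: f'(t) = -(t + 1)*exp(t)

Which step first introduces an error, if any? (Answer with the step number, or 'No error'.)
Step 3

Step 3 is incorrect due to a sign flip.
The step shows: -(t + 1)*exp(t)
The correct value should be: (t + 1)*exp(t)

Explanation: The sign of the whole expression was flipped: the term (t + 1)*exp(t) was incorrectly written as -(t + 1)*exp(t)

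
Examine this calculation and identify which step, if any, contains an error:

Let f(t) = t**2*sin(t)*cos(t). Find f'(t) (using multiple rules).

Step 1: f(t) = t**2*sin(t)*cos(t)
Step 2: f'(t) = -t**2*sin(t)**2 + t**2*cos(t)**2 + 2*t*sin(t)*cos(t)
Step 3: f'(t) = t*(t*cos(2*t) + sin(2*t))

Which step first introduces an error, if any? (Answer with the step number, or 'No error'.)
No error

All steps in this derivation are correct.
The final answer f'(t) = t*(t*cos(2*t) + sin(2*t)) is valid.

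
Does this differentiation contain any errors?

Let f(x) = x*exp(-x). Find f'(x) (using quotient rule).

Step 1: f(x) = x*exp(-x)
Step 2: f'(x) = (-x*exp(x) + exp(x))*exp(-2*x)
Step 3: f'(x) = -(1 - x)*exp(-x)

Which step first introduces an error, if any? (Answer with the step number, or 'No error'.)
Step 3

Step 3 is incorrect due to a sign flip.
The step shows: -(1 - x)*exp(-x)
The correct value should be: (1 - x)*exp(-x)

Explanation: The sign of the whole expression was flipped: the term (1 - x)*exp(-x) was incorrectly written as -(1 - x)*exp(-x)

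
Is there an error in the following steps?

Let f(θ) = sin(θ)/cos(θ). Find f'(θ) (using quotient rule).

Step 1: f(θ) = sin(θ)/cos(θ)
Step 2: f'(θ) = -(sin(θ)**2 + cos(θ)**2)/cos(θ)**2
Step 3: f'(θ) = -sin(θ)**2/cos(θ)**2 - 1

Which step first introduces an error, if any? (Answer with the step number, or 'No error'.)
Step 2

Step 2 is incorrect due to a sign flip.
The step shows: -(sin(θ)**2 + cos(θ)**2)/cos(θ)**2
The correct value should be: (sin(θ)**2 + cos(θ)**2)/cos(θ)**2

Explanation: The sign of the whole expression was flipped: the term (sin(θ)**2 + cos(θ)**2)/cos(θ)**2 was incorrectly written as -(sin(θ)**2 + cos(θ)**2)/cos(θ)**2
The later steps are derived from this incorrect expression, so the error originates in Step 2.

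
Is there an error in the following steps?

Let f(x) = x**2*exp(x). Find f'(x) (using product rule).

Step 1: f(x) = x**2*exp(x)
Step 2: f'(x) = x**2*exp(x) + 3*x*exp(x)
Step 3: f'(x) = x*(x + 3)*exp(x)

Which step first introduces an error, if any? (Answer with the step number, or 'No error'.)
Step 2

Step 2 is incorrect due to a wrong coefficient.
The step shows: x**2*exp(x) + 3*x*exp(x)
The correct value should be: x**2*exp(x) + 2*x*exp(x)

Explanation: The coefficient 2 was incorrectly written as 3: the term 2*x*exp(x) was incorrectly written as 3*x*exp(x)
The later steps are derived from this incorrect expression, so the error originates in Step 2.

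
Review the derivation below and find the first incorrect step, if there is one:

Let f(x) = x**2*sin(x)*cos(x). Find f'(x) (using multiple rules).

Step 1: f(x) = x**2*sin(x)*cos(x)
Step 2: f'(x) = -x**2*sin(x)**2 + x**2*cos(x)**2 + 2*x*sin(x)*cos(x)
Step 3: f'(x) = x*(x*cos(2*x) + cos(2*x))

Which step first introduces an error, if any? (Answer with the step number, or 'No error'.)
Step 3

Step 3 is incorrect due to a wrong trig function.
The step shows: x*(x*cos(2*x) + cos(2*x))
The correct value should be: x*(x*cos(2*x) + sin(2*x))

Explanation: sin(2*x) was incorrectly written as cos(2*x): the term x*(x*cos(2*x) + sin(2*x)) was incorrectly written as x*(x*cos(2*x) + cos(2*x))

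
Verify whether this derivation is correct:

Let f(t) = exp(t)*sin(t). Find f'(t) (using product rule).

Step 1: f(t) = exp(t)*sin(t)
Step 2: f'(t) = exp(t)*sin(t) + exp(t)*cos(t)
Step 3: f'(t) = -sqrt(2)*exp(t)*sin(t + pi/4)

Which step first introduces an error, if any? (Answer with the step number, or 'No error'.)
Step 3

Step 3 is incorrect due to a sign flip.
The step shows: -sqrt(2)*exp(t)*sin(t + pi/4)
The correct value should be: sqrt(2)*exp(t)*sin(t + pi/4)

Explanation: The sign of the whole expression was flipped: the term sqrt(2)*exp(t)*sin(t + pi/4) was incorrectly written as -sqrt(2)*exp(t)*sin(t + pi/4)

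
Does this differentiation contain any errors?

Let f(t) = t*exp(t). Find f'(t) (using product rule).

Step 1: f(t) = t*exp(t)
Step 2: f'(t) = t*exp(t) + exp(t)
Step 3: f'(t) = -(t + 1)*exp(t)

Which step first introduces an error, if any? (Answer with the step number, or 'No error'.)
Step 3

Step 3 is incorrect due to a sign flip.
The step shows: -(t + 1)*exp(t)
The correct value should be: (t + 1)*exp(t)

Explanation: The sign of the whole expression was flipped: the term (t + 1)*exp(t) was incorrectly written as -(t + 1)*exp(t)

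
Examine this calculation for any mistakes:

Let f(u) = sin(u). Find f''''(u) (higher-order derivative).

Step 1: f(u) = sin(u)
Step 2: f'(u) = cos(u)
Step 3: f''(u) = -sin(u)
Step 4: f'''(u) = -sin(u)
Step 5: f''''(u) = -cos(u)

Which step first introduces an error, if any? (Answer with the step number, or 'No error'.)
Step 4

Step 4 is incorrect due to a wrong trig function.
The step shows: -sin(u)
The correct value should be: -cos(u)

Explanation: cos(u) was incorrectly written as sin(u): the term -cos(u) was incorrectly written as -sin(u)
The later steps are derived from this incorrect expression, so the error originates in Step 4.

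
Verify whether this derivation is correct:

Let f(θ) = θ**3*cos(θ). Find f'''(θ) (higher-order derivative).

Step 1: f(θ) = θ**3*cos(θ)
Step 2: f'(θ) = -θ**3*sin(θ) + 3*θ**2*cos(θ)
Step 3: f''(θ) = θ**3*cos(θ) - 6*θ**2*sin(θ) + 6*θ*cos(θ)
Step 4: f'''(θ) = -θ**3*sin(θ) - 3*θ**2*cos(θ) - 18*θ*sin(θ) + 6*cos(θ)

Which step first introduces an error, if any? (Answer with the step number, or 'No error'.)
Step 3

Step 3 is incorrect due to a sign flip.
The step shows: θ**3*cos(θ) - 6*θ**2*sin(θ) + 6*θ*cos(θ)
The correct value should be: -θ**3*cos(θ) - 6*θ**2*sin(θ) + 6*θ*cos(θ)

Explanation: The sign of one term was flipped: the term -θ**3*cos(θ) was incorrectly written as θ**3*cos(θ)
The later steps are derived from this incorrect expression, so the error originates in Step 3.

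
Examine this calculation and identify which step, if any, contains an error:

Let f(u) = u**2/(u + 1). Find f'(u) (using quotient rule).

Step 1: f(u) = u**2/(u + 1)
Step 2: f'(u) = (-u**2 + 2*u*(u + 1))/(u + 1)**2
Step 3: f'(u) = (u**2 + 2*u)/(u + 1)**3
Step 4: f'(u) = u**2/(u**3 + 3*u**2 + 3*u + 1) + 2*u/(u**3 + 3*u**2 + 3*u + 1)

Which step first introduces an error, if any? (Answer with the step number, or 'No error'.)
Step 3

Step 3 is incorrect due to a wrong exponent.
The step shows: (u**2 + 2*u)/(u + 1)**3
The correct value should be: (u**2 + 2*u)/(u + 1)**2

Explanation: The exponent -2 on u + 1 was incorrectly written as -3: the term (u**2 + 2*u)/(u + 1)**2 was incorrectly written as (u**2 + 2*u)/(u + 1)**3
The later steps are derived from this incorrect expression, so the error originates in Step 3.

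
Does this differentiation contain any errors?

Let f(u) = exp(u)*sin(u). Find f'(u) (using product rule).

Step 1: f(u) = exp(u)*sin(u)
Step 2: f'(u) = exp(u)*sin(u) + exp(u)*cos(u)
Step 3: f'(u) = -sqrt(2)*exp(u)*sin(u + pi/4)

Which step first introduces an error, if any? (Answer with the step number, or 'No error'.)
Step 3

Step 3 is incorrect due to a sign flip.
The step shows: -sqrt(2)*exp(u)*sin(u + pi/4)
The correct value should be: sqrt(2)*exp(u)*sin(u + pi/4)

Explanation: The sign of the whole expression was flipped: the term sqrt(2)*exp(u)*sin(u + pi/4) was incorrectly written as -sqrt(2)*exp(u)*sin(u + pi/4)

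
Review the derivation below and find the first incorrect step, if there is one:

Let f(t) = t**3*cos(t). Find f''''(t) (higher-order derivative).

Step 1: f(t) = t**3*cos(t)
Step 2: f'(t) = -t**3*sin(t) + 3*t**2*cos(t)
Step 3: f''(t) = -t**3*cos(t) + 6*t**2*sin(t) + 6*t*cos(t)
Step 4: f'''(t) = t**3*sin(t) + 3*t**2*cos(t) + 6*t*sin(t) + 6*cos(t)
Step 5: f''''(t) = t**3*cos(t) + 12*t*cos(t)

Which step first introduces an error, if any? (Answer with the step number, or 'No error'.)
Step 3

Step 3 is incorrect due to a sign flip.
The step shows: -t**3*cos(t) + 6*t**2*sin(t) + 6*t*cos(t)
The correct value should be: -t**3*cos(t) - 6*t**2*sin(t) + 6*t*cos(t)

Explanation: The sign of one term was flipped: the term -6*t**2*sin(t) was incorrectly written as 6*t**2*sin(t)
The later steps are derived from this incorrect expression, so the error originates in Step 3.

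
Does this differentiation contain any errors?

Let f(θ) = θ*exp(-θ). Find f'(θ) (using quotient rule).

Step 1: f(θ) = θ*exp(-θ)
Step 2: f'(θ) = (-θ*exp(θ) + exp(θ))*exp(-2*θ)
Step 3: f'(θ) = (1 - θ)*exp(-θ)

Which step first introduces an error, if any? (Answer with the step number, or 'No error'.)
No error

All steps in this derivation are correct.
The final answer f'(θ) = (1 - θ)*exp(-θ) is valid.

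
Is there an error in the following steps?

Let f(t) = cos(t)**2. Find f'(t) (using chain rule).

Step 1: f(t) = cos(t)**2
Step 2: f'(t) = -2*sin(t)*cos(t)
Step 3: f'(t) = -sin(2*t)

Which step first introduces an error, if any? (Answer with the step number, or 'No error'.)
No error

All steps in this derivation are correct.
The final answer f'(t) = -sin(2*t) is valid.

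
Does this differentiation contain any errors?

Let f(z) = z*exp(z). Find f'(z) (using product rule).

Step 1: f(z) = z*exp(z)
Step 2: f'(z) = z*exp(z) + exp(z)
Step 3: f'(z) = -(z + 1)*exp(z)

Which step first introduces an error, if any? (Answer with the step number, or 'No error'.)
Step 3

Step 3 is incorrect due to a sign flip.
The step shows: -(z + 1)*exp(z)
The correct value should be: (z + 1)*exp(z)

Explanation: The sign of the whole expression was flipped: the term (z + 1)*exp(z) was incorrectly written as -(z + 1)*exp(z)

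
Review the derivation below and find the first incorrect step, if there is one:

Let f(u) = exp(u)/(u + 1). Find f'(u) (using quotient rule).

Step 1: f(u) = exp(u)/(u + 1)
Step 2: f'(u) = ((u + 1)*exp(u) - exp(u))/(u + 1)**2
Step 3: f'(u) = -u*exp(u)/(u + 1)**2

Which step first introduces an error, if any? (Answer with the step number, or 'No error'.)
Step 3

Step 3 is incorrect due to a sign flip.
The step shows: -u*exp(u)/(u + 1)**2
The correct value should be: u*exp(u)/(u + 1)**2

Explanation: The sign of the whole expression was flipped: the term u*exp(u)/(u + 1)**2 was incorrectly written as -u*exp(u)/(u + 1)**2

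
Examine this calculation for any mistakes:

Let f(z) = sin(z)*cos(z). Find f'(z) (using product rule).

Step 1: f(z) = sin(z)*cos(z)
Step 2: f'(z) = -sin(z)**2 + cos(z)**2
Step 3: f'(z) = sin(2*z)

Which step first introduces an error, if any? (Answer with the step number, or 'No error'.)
Step 3

Step 3 is incorrect due to a wrong trig function.
The step shows: sin(2*z)
The correct value should be: cos(2*z)

Explanation: cos(2*z) was incorrectly written as sin(2*z): the term cos(2*z) was incorrectly written as sin(2*z)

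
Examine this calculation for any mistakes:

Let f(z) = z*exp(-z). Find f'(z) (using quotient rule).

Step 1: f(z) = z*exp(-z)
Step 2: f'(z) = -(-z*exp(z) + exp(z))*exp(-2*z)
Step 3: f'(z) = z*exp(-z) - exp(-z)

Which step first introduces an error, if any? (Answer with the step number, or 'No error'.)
Step 2

Step 2 is incorrect due to a sign flip.
The step shows: -(-z*exp(z) + exp(z))*exp(-2*z)
The correct value should be: (-z*exp(z) + exp(z))*exp(-2*z)

Explanation: The sign of the whole expression was flipped: the term (-z*exp(z) + exp(z))*exp(-2*z) was incorrectly written as -(-z*exp(z) + exp(z))*exp(-2*z)
The later steps are derived from this incorrect expression, so the error originates in Step 2.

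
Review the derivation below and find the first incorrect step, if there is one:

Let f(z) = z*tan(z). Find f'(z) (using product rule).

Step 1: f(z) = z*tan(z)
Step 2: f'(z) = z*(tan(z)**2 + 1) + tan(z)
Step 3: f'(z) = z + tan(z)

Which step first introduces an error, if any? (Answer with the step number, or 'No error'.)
Step 3

Step 3 is incorrect due to a dropped term.
The step shows: z + tan(z)
The correct value should be: z*tan(z)**2 + z + tan(z)

Explanation: A term was dropped: the term z*tan(z)**2 was incorrectly omitted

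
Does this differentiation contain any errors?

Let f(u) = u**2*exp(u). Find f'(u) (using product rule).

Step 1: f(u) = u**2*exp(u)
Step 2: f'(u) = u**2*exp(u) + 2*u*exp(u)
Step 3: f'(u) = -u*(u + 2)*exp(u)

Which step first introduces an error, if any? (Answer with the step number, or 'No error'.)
Step 3

Step 3 is incorrect due to a sign flip.
The step shows: -u*(u + 2)*exp(u)
The correct value should be: u*(u + 2)*exp(u)

Explanation: The sign of the whole expression was flipped: the term u*(u + 2)*exp(u) was incorrectly written as -u*(u + 2)*exp(u)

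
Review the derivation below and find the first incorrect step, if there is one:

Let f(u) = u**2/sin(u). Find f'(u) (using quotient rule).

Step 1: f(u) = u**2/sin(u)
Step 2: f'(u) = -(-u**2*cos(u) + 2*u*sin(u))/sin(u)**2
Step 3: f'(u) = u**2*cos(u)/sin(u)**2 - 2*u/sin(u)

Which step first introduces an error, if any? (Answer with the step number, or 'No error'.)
Step 2

Step 2 is incorrect due to a sign flip.
The step shows: -(-u**2*cos(u) + 2*u*sin(u))/sin(u)**2
The correct value should be: (-u**2*cos(u) + 2*u*sin(u))/sin(u)**2

Explanation: The sign of the whole expression was flipped: the term (-u**2*cos(u) + 2*u*sin(u))/sin(u)**2 was incorrectly written as -(-u**2*cos(u) + 2*u*sin(u))/sin(u)**2
The later steps are derived from this incorrect expression, so the error originates in Step 2.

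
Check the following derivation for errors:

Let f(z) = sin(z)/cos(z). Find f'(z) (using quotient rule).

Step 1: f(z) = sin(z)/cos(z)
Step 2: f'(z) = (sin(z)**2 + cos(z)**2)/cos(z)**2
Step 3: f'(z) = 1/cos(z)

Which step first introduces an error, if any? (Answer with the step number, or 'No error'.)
Step 3

Step 3 is incorrect due to a wrong exponent.
The step shows: 1/cos(z)
The correct value should be: cos(z)**(-2)

Explanation: The exponent -2 on cos(z) was incorrectly written as -1: the term cos(z)**(-2) was incorrectly written as 1/cos(z)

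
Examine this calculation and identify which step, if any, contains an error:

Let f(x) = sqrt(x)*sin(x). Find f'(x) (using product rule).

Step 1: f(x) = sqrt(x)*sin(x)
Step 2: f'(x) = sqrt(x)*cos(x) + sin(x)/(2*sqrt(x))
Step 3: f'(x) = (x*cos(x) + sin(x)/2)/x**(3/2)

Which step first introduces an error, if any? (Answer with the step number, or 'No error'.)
Step 3

Step 3 is incorrect due to a wrong exponent.
The step shows: (x*cos(x) + sin(x)/2)/x**(3/2)
The correct value should be: (x*cos(x) + sin(x)/2)/sqrt(x)

Explanation: The exponent -1/2 on x was incorrectly written as -3/2: the term (x*cos(x) + sin(x)/2)/sqrt(x) was incorrectly written as (x*cos(x) + sin(x)/2)/x**(3/2)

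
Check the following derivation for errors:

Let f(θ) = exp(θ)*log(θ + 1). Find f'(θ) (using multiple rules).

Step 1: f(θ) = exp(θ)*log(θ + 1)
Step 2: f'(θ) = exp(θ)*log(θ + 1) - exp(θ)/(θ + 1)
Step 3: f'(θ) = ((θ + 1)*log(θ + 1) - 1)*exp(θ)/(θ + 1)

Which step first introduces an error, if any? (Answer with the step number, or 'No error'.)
Step 2

Step 2 is incorrect due to a sign flip.
The step shows: exp(θ)*log(θ + 1) - exp(θ)/(θ + 1)
The correct value should be: exp(θ)*log(θ + 1) + exp(θ)/(θ + 1)

Explanation: The sign of one term was flipped: the term exp(θ)/(θ + 1) was incorrectly written as -exp(θ)/(θ + 1)
The later steps are derived from this incorrect expression, so the error originates in Step 2.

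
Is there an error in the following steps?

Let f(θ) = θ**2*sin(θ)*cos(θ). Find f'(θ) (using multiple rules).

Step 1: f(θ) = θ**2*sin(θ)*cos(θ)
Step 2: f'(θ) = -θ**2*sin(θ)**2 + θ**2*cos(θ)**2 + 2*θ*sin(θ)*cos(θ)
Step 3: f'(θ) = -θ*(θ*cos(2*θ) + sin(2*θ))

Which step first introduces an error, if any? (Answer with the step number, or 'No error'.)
Step 3

Step 3 is incorrect due to a sign flip.
The step shows: -θ*(θ*cos(2*θ) + sin(2*θ))
The correct value should be: θ*(θ*cos(2*θ) + sin(2*θ))

Explanation: The sign of the whole expression was flipped: the term θ*(θ*cos(2*θ) + sin(2*θ)) was incorrectly written as -θ*(θ*cos(2*θ) + sin(2*θ))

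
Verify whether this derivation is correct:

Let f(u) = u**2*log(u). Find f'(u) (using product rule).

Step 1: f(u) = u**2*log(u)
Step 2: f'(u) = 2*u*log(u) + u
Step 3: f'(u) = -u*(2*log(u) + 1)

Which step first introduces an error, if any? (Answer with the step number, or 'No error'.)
Step 3

Step 3 is incorrect due to a sign flip.
The step shows: -u*(2*log(u) + 1)
The correct value should be: u*(2*log(u) + 1)

Explanation: The sign of the whole expression was flipped: the term u*(2*log(u) + 1) was incorrectly written as -u*(2*log(u) + 1)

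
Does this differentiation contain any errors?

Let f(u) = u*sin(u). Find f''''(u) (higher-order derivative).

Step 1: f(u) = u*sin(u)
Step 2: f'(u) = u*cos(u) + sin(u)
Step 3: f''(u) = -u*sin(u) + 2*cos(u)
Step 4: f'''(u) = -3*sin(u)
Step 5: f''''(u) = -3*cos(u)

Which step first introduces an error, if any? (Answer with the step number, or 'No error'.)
Step 4

Step 4 is incorrect due to a dropped term.
The step shows: -3*sin(u)
The correct value should be: -u*cos(u) - 3*sin(u)

Explanation: A term was dropped: the term -u*cos(u) was incorrectly omitted
The later steps are derived from this incorrect expression, so the error originates in Step 4.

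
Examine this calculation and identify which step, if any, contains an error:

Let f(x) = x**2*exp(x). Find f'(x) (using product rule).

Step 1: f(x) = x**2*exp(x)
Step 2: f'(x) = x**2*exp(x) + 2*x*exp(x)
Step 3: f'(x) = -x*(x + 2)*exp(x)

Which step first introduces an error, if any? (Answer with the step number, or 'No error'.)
Step 3

Step 3 is incorrect due to a sign flip.
The step shows: -x*(x + 2)*exp(x)
The correct value should be: x*(x + 2)*exp(x)

Explanation: The sign of the whole expression was flipped: the term x*(x + 2)*exp(x) was incorrectly written as -x*(x + 2)*exp(x)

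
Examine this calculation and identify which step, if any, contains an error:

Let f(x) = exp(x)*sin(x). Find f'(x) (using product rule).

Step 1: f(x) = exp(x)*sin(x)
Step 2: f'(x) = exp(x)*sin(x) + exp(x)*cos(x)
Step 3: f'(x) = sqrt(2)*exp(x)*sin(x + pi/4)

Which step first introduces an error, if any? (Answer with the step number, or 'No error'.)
No error

All steps in this derivation are correct.
The final answer f'(x) = sqrt(2)*exp(x)*sin(x + pi/4) is valid.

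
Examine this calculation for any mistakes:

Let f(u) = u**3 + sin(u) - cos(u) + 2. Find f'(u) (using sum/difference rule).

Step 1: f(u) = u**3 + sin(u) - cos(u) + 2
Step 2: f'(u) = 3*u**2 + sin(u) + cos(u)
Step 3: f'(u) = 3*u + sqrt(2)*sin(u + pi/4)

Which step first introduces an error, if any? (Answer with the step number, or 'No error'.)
Step 3

Step 3 is incorrect due to a wrong exponent.
The step shows: 3*u + sqrt(2)*sin(u + pi/4)
The correct value should be: 3*u**2 + sqrt(2)*sin(u + pi/4)

Explanation: The exponent 2 on u was incorrectly written as 1: the term 3*u**2 was incorrectly written as 3*u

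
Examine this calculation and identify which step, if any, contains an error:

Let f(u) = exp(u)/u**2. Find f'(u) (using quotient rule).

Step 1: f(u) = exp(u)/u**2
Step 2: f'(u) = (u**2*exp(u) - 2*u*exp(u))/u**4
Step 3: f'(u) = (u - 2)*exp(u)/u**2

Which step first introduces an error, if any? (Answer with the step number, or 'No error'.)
Step 3

Step 3 is incorrect due to a wrong exponent.
The step shows: (u - 2)*exp(u)/u**2
The correct value should be: (u - 2)*exp(u)/u**3

Explanation: The exponent -3 on u was incorrectly written as -2: the term (u - 2)*exp(u)/u**3 was incorrectly written as (u - 2)*exp(u)/u**2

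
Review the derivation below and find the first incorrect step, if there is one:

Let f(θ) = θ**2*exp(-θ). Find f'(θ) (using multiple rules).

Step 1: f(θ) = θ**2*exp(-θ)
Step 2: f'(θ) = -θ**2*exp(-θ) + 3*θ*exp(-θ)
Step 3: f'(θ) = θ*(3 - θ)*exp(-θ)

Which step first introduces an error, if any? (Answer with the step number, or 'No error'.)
Step 2

Step 2 is incorrect due to a wrong coefficient.
The step shows: -θ**2*exp(-θ) + 3*θ*exp(-θ)
The correct value should be: -θ**2*exp(-θ) + 2*θ*exp(-θ)

Explanation: The coefficient 2 was incorrectly written as 3: the term 2*θ*exp(-θ) was incorrectly written as 3*θ*exp(-θ)
The later steps are derived from this incorrect expression, so the error originates in Step 2.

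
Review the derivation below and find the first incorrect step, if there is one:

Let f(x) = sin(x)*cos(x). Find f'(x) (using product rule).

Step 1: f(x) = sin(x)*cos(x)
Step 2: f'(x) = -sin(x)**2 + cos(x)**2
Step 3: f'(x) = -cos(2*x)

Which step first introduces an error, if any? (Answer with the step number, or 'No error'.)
Step 3

Step 3 is incorrect due to a sign flip.
The step shows: -cos(2*x)
The correct value should be: cos(2*x)

Explanation: The sign of the whole expression was flipped: the term cos(2*x) was incorrectly written as -cos(2*x)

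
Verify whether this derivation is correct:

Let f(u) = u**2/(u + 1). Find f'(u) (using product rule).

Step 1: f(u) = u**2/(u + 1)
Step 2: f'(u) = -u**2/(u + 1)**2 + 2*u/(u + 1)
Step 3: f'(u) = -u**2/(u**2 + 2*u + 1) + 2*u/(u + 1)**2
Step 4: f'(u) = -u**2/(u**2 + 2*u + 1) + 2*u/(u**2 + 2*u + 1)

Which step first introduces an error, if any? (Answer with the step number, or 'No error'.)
Step 3

Step 3 is incorrect due to a wrong exponent.
The step shows: -u**2/(u**2 + 2*u + 1) + 2*u/(u + 1)**2
The correct value should be: -u**2/(u**2 + 2*u + 1) + 2*u/(u + 1)

Explanation: The exponent -1 on u + 1 was incorrectly written as -2: the term 2*u/(u + 1) was incorrectly written as 2*u/(u + 1)**2
The later steps are derived from this incorrect expression, so the error originates in Step 3.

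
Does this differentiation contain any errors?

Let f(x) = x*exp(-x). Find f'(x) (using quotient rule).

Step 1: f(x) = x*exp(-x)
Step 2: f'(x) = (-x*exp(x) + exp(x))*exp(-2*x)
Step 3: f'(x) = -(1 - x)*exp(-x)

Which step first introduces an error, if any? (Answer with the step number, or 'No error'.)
Step 3

Step 3 is incorrect due to a sign flip.
The step shows: -(1 - x)*exp(-x)
The correct value should be: (1 - x)*exp(-x)

Explanation: The sign of the whole expression was flipped: the term (1 - x)*exp(-x) was incorrectly written as -(1 - x)*exp(-x)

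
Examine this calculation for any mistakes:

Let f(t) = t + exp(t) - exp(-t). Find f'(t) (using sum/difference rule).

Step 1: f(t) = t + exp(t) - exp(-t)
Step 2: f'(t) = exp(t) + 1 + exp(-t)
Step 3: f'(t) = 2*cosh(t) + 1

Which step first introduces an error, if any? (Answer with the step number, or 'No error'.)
No error

All steps in this derivation are correct.
The final answer f'(t) = 2*cosh(t) + 1 is valid.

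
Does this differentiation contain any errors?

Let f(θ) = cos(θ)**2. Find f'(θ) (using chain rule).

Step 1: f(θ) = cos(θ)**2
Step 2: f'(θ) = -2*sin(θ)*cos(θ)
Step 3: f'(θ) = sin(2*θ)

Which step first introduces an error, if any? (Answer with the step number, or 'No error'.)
Step 3

Step 3 is incorrect due to a sign flip.
The step shows: sin(2*θ)
The correct value should be: -sin(2*θ)

Explanation: The sign of the whole expression was flipped: the term -sin(2*θ) was incorrectly written as sin(2*θ)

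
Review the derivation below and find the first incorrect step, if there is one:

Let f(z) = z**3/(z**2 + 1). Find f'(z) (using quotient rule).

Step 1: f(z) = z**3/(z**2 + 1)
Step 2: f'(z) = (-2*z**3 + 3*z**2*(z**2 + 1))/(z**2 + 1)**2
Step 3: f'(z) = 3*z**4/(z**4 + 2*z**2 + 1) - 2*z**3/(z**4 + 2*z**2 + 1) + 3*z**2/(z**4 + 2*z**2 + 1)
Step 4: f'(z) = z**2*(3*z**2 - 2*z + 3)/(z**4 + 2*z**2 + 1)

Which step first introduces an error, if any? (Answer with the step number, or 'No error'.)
Step 2

Step 2 is incorrect due to a wrong exponent.
The step shows: (-2*z**3 + 3*z**2*(z**2 + 1))/(z**2 + 1)**2
The correct value should be: (-2*z**4 + 3*z**2*(z**2 + 1))/(z**2 + 1)**2

Explanation: The exponent 4 on z was incorrectly written as 3: the term (-2*z**4 + 3*z**2*(z**2 + 1))/(z**2 + 1)**2 was incorrectly written as (-2*z**3 + 3*z**2*(z**2 + 1))/(z**2 + 1)**2
The later steps are derived from this incorrect expression, so the error originates in Step 2.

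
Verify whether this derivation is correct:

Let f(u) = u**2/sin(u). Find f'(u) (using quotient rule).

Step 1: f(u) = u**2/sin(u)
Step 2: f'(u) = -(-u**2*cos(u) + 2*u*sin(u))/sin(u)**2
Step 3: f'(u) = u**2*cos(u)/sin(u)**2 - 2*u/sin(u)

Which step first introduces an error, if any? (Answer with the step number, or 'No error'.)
Step 2

Step 2 is incorrect due to a sign flip.
The step shows: -(-u**2*cos(u) + 2*u*sin(u))/sin(u)**2
The correct value should be: (-u**2*cos(u) + 2*u*sin(u))/sin(u)**2

Explanation: The sign of the whole expression was flipped: the term (-u**2*cos(u) + 2*u*sin(u))/sin(u)**2 was incorrectly written as -(-u**2*cos(u) + 2*u*sin(u))/sin(u)**2
The later steps are derived from this incorrect expression, so the error originates in Step 2.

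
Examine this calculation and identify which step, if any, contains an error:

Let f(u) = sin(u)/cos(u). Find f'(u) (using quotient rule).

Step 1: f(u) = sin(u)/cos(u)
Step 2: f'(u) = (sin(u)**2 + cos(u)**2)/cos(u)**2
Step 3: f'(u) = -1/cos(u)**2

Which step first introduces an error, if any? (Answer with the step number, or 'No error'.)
Step 3

Step 3 is incorrect due to a sign flip.
The step shows: -1/cos(u)**2
The correct value should be: cos(u)**(-2)

Explanation: The sign of the whole expression was flipped: the term cos(u)**(-2) was incorrectly written as -1/cos(u)**2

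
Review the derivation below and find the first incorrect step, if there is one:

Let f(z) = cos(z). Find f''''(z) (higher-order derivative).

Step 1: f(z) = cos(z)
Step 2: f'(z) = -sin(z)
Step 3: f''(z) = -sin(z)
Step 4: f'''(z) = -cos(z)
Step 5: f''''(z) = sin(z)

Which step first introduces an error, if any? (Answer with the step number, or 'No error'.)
Step 3

Step 3 is incorrect due to a wrong trig function.
The step shows: -sin(z)
The correct value should be: -cos(z)

Explanation: cos(z) was incorrectly written as sin(z): the term -cos(z) was incorrectly written as -sin(z)
The later steps are derived from this incorrect expression, so the error originates in Step 3.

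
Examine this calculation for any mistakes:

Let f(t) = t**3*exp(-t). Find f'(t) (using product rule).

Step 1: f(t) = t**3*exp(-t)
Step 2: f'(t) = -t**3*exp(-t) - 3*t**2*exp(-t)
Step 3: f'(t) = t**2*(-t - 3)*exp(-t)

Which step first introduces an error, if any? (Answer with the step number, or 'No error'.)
Step 2

Step 2 is incorrect due to a sign flip.
The step shows: -t**3*exp(-t) - 3*t**2*exp(-t)
The correct value should be: -t**3*exp(-t) + 3*t**2*exp(-t)

Explanation: The sign of one term was flipped: the term 3*t**2*exp(-t) was incorrectly written as -3*t**2*exp(-t)
The later steps are derived from this incorrect expression, so the error originates in Step 2.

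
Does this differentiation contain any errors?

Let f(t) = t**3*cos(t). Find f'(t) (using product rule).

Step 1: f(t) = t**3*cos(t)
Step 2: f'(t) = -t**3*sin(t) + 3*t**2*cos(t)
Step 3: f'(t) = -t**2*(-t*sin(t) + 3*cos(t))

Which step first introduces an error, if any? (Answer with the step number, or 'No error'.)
Step 3

Step 3 is incorrect due to a sign flip.
The step shows: -t**2*(-t*sin(t) + 3*cos(t))
The correct value should be: t**2*(-t*sin(t) + 3*cos(t))

Explanation: The sign of the whole expression was flipped: the term t**2*(-t*sin(t) + 3*cos(t)) was incorrectly written as -t**2*(-t*sin(t) + 3*cos(t))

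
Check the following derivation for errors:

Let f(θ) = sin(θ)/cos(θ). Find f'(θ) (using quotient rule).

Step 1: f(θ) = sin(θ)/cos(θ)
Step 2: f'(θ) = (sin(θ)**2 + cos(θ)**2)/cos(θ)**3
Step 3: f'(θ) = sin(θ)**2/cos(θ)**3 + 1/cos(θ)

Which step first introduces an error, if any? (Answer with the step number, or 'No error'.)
Step 2

Step 2 is incorrect due to a wrong exponent.
The step shows: (sin(θ)**2 + cos(θ)**2)/cos(θ)**3
The correct value should be: (sin(θ)**2 + cos(θ)**2)/cos(θ)**2

Explanation: The exponent -2 on cos(θ) was incorrectly written as -3: the term (sin(θ)**2 + cos(θ)**2)/cos(θ)**2 was incorrectly written as (sin(θ)**2 + cos(θ)**2)/cos(θ)**3
The later steps are derived from this incorrect expression, so the error originates in Step 2.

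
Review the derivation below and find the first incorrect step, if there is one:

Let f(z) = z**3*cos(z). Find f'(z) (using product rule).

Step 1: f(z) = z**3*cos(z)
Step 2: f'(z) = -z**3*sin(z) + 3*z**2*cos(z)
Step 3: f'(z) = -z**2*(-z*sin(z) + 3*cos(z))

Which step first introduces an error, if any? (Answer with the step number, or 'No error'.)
Step 3

Step 3 is incorrect due to a sign flip.
The step shows: -z**2*(-z*sin(z) + 3*cos(z))
The correct value should be: z**2*(-z*sin(z) + 3*cos(z))

Explanation: The sign of the whole expression was flipped: the term z**2*(-z*sin(z) + 3*cos(z)) was incorrectly written as -z**2*(-z*sin(z) + 3*cos(z))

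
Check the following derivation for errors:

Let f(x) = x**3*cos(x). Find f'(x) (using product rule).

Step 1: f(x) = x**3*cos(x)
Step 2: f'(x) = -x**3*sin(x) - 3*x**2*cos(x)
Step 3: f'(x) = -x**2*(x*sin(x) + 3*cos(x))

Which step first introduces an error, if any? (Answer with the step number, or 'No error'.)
Step 2

Step 2 is incorrect due to a sign flip.
The step shows: -x**3*sin(x) - 3*x**2*cos(x)
The correct value should be: -x**3*sin(x) + 3*x**2*cos(x)

Explanation: The sign of one term was flipped: the term 3*x**2*cos(x) was incorrectly written as -3*x**2*cos(x)
The later steps are derived from this incorrect expression, so the error originates in Step 2.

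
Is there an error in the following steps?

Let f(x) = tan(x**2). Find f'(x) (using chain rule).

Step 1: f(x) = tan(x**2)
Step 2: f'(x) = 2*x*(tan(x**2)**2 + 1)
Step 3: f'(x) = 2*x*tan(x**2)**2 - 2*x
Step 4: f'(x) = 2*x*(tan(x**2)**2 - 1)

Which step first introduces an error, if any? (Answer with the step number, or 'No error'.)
Step 3

Step 3 is incorrect due to a sign flip.
The step shows: 2*x*tan(x**2)**2 - 2*x
The correct value should be: 2*x*tan(x**2)**2 + 2*x

Explanation: The sign of one term was flipped: the term 2*x was incorrectly written as -2*x
The later steps are derived from this incorrect expression, so the error originates in Step 3.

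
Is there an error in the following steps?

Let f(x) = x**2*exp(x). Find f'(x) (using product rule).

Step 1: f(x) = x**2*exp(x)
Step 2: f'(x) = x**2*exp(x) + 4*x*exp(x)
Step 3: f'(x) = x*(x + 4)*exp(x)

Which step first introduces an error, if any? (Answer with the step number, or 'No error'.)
Step 2

Step 2 is incorrect due to a wrong coefficient.
The step shows: x**2*exp(x) + 4*x*exp(x)
The correct value should be: x**2*exp(x) + 2*x*exp(x)

Explanation: The coefficient 2 was incorrectly written as 4: the term 2*x*exp(x) was incorrectly written as 4*x*exp(x)
The later steps are derived from this incorrect expression, so the error originates in Step 2.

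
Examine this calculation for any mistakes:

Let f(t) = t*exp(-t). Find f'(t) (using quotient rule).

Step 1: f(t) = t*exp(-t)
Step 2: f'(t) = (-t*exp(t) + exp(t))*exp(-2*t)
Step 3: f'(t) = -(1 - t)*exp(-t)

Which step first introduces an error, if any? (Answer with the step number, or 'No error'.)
Step 3

Step 3 is incorrect due to a sign flip.
The step shows: -(1 - t)*exp(-t)
The correct value should be: (1 - t)*exp(-t)

Explanation: The sign of the whole expression was flipped: the term (1 - t)*exp(-t) was incorrectly written as -(1 - t)*exp(-t)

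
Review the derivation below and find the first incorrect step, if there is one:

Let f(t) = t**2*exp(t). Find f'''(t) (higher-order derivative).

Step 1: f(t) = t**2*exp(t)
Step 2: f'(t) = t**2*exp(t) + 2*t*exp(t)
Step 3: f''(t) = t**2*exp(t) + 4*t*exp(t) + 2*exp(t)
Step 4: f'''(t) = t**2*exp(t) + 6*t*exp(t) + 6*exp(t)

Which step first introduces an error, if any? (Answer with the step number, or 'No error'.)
No error

All steps in this derivation are correct.
The final answer f'''(t) = t**2*exp(t) + 6*t*exp(t) + 6*exp(t) is valid.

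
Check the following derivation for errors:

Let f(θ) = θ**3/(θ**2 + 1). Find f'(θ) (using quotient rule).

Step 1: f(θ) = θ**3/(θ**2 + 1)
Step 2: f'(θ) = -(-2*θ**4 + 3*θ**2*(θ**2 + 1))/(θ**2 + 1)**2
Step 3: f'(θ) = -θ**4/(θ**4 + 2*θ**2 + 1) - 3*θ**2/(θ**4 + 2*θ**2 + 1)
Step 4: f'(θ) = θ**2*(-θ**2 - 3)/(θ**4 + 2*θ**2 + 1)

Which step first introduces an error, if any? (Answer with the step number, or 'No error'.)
Step 2

Step 2 is incorrect due to a sign flip.
The step shows: -(-2*θ**4 + 3*θ**2*(θ**2 + 1))/(θ**2 + 1)**2
The correct value should be: (-2*θ**4 + 3*θ**2*(θ**2 + 1))/(θ**2 + 1)**2

Explanation: The sign of the whole expression was flipped: the term (-2*θ**4 + 3*θ**2*(θ**2 + 1))/(θ**2 + 1)**2 was incorrectly written as -(-2*θ**4 + 3*θ**2*(θ**2 + 1))/(θ**2 + 1)**2
The later steps are derived from this incorrect expression, so the error originates in Step 2.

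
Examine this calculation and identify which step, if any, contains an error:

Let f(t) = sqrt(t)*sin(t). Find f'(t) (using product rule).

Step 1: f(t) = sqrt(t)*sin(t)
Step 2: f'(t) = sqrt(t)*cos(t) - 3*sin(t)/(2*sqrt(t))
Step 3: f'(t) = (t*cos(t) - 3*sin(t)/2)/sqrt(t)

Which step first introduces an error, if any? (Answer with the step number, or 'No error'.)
Step 2

Step 2 is incorrect due to a wrong coefficient.
The step shows: sqrt(t)*cos(t) - 3*sin(t)/(2*sqrt(t))
The correct value should be: sqrt(t)*cos(t) + sin(t)/(2*sqrt(t))

Explanation: The coefficient 1/2 was incorrectly written as -3/2: the term sin(t)/(2*sqrt(t)) was incorrectly written as -3*sin(t)/(2*sqrt(t))
The later steps are derived from this incorrect expression, so the error originates in Step 2.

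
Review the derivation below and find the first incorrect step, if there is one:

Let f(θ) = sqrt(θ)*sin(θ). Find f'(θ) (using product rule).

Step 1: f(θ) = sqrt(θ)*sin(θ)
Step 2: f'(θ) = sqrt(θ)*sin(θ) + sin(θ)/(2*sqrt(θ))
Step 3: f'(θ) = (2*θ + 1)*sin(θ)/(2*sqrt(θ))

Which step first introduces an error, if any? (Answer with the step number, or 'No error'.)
Step 2

Step 2 is incorrect due to a wrong trig function.
The step shows: sqrt(θ)*sin(θ) + sin(θ)/(2*sqrt(θ))
The correct value should be: sqrt(θ)*cos(θ) + sin(θ)/(2*sqrt(θ))

Explanation: cos(θ) was incorrectly written as sin(θ): the term sqrt(θ)*cos(θ) was incorrectly written as sqrt(θ)*sin(θ)
The later steps are derived from this incorrect expression, so the error originates in Step 2.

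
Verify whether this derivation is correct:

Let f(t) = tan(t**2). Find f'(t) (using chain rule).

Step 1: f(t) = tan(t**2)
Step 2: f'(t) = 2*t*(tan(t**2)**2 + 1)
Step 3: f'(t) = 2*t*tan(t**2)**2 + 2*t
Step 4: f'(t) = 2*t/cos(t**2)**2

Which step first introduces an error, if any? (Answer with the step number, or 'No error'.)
No error

All steps in this derivation are correct.
The final answer f'(t) = 2*t/cos(t**2)**2 is valid.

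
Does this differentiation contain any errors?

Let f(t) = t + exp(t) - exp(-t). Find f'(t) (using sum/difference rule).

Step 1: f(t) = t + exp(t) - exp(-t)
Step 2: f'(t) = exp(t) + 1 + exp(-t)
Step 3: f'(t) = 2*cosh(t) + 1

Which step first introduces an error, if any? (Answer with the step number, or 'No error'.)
No error

All steps in this derivation are correct.
The final answer f'(t) = 2*cosh(t) + 1 is valid.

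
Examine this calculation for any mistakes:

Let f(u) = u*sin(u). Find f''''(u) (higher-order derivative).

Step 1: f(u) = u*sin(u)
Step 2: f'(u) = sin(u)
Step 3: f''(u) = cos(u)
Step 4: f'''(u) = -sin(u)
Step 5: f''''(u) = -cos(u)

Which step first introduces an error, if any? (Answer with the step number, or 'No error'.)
Step 2

Step 2 is incorrect due to a dropped term.
The step shows: sin(u)
The correct value should be: u*cos(u) + sin(u)

Explanation: A term was dropped: the term u*cos(u) was incorrectly omitted
The later steps are derived from this incorrect expression, so the error originates in Step 2.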